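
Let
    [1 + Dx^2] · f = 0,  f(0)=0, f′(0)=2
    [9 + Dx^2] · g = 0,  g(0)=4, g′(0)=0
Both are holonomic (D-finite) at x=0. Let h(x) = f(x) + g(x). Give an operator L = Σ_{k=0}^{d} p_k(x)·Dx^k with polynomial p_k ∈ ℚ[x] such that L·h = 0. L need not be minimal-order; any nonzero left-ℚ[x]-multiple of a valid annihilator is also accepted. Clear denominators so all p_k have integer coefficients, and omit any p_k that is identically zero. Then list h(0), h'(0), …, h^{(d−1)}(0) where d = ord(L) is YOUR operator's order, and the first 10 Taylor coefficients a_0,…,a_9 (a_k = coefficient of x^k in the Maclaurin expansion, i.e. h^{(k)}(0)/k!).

f: a_k = 0, 2, 0, -1/3, 0, 1/60, 0, -1/2520, 0, 1/181440, …
g: a_k = 4, 0, -18, 0, 27/2, 0, -81/20, 0, 729/1120, 0, …
Sum ⇒ L₀ = lclm(L_f,L_g) in ℚ(x)⟨Dx⟩.
L = 9 + 10·Dx^2 + Dx^4  (order 4).
h: a_k = 4, 2, -18, -1/3, 27/2, 1/60, -81/20, -1/2520, 729/1120, 1/181440, …
ICs: h(0) = 4, h′(0) = 2, h′′(0) = -36, h′′′(0) = -2.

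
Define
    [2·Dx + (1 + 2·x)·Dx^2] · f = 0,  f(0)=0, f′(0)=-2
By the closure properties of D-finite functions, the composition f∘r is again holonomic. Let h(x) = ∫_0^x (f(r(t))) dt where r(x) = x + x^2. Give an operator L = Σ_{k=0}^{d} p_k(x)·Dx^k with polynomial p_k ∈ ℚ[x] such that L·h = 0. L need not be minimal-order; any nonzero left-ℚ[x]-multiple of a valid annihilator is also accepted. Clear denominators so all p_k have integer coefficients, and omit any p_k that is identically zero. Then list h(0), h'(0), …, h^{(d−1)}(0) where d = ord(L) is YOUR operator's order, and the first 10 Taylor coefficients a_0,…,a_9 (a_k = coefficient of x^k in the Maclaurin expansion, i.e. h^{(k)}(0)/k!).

f: a_k = 0, -2, 2, -8/3, 4, -32/5, 32/3, -128/7, 32, -512/9, …
Substitute x→r, Dx→(1/r')Dx; clear ⇒ L₀.
Integrate: L := L₀·Dx.
L = (4·x + 4·x^2)·Dx^2 + (1 + 4·x + 6·x^2 + 4·x^3)·Dx^3  (order 3).
h: a_k = 0, 0, -1, 0, 1/3, -2/5, 4/15, 0, -2/7, 4/9, …
ICs: h(0) = 0, h′(0) = 0, h′′(0) = -2.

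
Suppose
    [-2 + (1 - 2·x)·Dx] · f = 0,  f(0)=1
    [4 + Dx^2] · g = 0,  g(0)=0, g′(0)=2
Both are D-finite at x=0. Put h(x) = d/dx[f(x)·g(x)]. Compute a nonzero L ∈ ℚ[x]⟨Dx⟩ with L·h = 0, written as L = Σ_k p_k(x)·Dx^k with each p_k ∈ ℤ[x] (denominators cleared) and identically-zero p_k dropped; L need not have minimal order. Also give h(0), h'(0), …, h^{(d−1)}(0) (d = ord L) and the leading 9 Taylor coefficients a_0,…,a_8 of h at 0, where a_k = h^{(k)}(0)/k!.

L = (-4 - 16·x + 16·x^2) + (-4 + 8·x)·Dx + (1 - 4·x + 4·x^2)·Dx^2  (order 2).
h: a_k = 2, 8, 20, 160/3, 404/3, 1616/5, 33928/45, 542848/315, 1221412/315, …
ICs: h(0) = 2, h′(0) = 8.

f: a_k = 1, 2, 4, 8, 16, 32, 64, 128, 256, …
g: a_k = 0, 2, 0, -4/3, 0, 4/15, 0, -8/315, 0, …
f·g: L₀ = L_f ⊗_s L_g, ord ≤ 1·2.
Derive L from L₀ (diff closure).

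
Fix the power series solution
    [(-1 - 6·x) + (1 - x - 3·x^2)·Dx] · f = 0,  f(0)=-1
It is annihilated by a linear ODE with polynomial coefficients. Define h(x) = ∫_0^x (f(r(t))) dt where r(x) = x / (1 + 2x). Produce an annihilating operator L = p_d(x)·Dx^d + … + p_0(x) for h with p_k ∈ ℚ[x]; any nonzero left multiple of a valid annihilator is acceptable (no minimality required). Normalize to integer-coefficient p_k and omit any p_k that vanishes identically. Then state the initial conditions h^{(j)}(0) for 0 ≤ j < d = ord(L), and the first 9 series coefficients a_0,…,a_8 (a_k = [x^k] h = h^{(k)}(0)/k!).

L = (1 + 8·x)·Dx + (-1 - 5·x - 5·x^2 + 2·x^3)·Dx^2  (order 2).
h: a_k = 0, -1, -1/2, -2/3, 5/4, -17/5, 28/3, -185/7, 611/8, …
ICs: h(0) = 0, h′(0) = -1.

f: a_k = -1, -1, -4, -7, -19, -40, -97, -217, -508, …
Change of var in L_f (x↦r) gives L₀.
h=∫h₀ ⇒ L = L₀·Dx.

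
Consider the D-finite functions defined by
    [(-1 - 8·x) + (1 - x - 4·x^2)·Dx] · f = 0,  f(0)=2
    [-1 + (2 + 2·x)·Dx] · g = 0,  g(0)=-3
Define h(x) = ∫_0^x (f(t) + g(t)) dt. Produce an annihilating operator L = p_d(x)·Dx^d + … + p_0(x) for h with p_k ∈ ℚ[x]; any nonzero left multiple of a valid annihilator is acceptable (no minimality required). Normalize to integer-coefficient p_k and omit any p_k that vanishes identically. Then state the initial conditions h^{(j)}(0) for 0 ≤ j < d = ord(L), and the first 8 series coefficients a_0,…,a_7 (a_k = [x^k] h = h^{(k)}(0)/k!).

f: a_k = 2, 2, 10, 18, 58, 130, 362, 882, …
g: a_k = -3, -3/2, 3/8, -3/16, 15/128, -21/256, 63/1024, -99/2048, …
Sum ⇒ L₀ = lclm(L_f,L_g) in ℚ(x)⟨Dx⟩.
h=∫₀ˣh₀: take L = L₀·Dx.
L = (-21 - 75·x - 228·x^2 - 160·x^3)·Dx + (41 + 174·x + 609·x^2 + 872·x^3 + 400·x^4)·Dx^2 + (-2 - 38·x - 30·x^2 + 198·x^3 + 352·x^4 + 160·x^5)·Dx^3  (order 3).
h: a_k = 0, -1, 1/4, 83/24, 285/64, 7439/640, 33259/1536, 370751/7168, …
ICs: h(0) = 0, h′(0) = -1, h′′(0) = 1/2.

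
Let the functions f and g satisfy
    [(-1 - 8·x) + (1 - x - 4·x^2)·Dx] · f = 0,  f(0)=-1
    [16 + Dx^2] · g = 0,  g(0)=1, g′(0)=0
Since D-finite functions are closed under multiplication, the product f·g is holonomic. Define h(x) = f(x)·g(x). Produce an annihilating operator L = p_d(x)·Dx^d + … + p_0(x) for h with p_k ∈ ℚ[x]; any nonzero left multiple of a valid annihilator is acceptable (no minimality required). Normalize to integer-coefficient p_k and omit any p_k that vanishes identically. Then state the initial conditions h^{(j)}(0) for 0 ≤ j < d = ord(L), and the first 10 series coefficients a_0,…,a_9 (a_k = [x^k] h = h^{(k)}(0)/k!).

L = (-8 + 16·x + 64·x^2) + (2 + 16·x)·Dx + (-1 + x + 4·x^2)·Dx^2  (order 2).
h: a_k = -1, -1, 3, -1, 1/3, -11/3, 151/45, -509/45, 17/35, -14099/315, …
ICs: h(0) = -1, h′(0) = -1.

f: a_k = -1, -1, -5, -9, -29, -65, -181, -441, -1165, -2929, …
g: a_k = 1, 0, -8, 0, 32/3, 0, -256/45, 0, 512/315, 0, …
Product ⇒ symmetric product L₀, ord ≤ 2.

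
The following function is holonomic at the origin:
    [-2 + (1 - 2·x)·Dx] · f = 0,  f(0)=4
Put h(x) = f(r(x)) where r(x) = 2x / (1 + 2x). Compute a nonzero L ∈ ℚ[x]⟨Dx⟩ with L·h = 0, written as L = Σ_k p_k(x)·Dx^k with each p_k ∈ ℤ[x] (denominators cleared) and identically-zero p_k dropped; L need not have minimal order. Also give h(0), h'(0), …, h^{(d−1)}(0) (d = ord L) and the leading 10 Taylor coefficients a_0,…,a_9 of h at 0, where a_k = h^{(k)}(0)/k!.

f: a_k = 4, 8, 16, 32, 64, 128, 256, 512, 1024, 2048, …
L₀ from L_f via x↦r, Dx↦r'^{-1}Dx.
L = 4 + (-1 + 4·x^2)·Dx  (order 1).
h: a_k = 4, 16, 32, 64, 128, 256, 512, 1024, 2048, 4096, …
ICs: h(0) = 4.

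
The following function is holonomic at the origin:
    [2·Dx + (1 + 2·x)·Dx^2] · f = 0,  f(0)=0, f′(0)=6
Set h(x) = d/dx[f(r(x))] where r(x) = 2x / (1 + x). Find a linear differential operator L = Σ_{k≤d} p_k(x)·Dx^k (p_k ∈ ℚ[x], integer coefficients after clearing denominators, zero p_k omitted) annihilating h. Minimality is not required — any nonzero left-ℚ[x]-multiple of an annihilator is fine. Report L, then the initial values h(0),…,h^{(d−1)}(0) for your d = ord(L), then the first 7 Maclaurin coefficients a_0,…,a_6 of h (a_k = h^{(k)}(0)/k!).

L = (6 + 10·x) + (1 + 6·x + 5·x^2)·Dx  (order 1).
h: a_k = 12, -72, 372, -1872, 9372, -46872, 234372, …
ICs: h(0) = 12.

f: a_k = 0, 6, -6, 8, -12, 96/5, -32, …
Change of var in L_f (x↦r) gives L₀.
Differentiate: ansatz ord ≤ ord L₀ ⇒ L.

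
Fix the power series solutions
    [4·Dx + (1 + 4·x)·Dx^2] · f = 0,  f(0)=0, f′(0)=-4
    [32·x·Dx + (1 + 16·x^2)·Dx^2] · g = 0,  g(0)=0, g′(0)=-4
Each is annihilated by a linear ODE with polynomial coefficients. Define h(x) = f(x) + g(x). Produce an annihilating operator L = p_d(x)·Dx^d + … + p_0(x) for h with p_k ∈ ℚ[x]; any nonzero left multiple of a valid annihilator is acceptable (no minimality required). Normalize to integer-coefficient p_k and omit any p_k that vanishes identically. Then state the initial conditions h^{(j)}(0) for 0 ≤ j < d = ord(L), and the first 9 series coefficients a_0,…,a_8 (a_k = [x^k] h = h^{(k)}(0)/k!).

L = (-32 - 384·x + 1536·x^2 + 2048·x^3)·Dx + (-16 - 64·x + 3072·x^3 + 4096·x^4)·Dx^2 + (-1 + 4·x + 32·x^2 + 128·x^3 + 768·x^4 + 1024·x^5)·Dx^3  (order 3).
h: a_k = 0, -8, 8, 0, 64, -2048/5, 2048/3, 0, 8192, …
ICs: h(0) = 0, h′(0) = -8, h′′(0) = 16.

f: a_k = 0, -4, 8, -64/3, 64, -1024/5, 2048/3, -16384/7, 8192, …
g: a_k = 0, -4, 0, 64/3, 0, -1024/5, 0, 16384/7, 0, …
L₀ := lclm(L_f,L_g); ord L₀ ≤ 2+2.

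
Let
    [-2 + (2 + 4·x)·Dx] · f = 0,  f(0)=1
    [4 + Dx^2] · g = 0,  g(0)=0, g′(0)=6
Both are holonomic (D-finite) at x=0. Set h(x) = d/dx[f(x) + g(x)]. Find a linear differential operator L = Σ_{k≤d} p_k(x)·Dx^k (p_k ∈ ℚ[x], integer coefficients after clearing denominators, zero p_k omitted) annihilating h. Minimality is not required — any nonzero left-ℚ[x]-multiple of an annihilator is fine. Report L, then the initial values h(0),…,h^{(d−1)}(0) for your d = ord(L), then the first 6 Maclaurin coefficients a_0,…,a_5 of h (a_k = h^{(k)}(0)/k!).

L = (-76 - 64·x - 64·x^2) + (-28 - 120·x - 192·x^2 - 128·x^3)·Dx + (-19 - 16·x - 16·x^2)·Dx^2 + (-7 - 30·x - 48·x^2 - 32·x^3)·Dx^3  (order 3).
h: a_k = 7, -1, -21/2, -5/2, 67/8, -63/8, …
ICs: h(0) = 7, h′(0) = -1, h′′(0) = -21.

f: a_k = 1, 1, -1/2, 1/2, -5/8, 7/8, …
g: a_k = 0, 6, 0, -4, 0, 4/5, …
h₀=f+g: left-lcm gives L₀, ord ≤ 3.
Derive L from L₀ (diff closure).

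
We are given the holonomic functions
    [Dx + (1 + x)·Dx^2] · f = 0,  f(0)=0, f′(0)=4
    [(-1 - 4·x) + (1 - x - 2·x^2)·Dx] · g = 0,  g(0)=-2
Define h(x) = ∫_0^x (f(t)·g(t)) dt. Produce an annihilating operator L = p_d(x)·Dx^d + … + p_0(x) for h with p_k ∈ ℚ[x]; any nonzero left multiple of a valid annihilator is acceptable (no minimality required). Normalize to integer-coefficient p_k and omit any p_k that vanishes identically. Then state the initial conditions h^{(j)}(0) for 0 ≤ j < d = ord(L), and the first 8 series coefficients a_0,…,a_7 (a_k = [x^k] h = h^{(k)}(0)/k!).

f: a_k = 0, 4, -2, 4/3, -1, 4/5, -2/3, 4/7, …
g: a_k = -2, -2, -6, -10, -22, -42, -86, -170, …
h₀=f·g: eliminate ⇒ L₀, order ≤ 2·1.
∫: right-multiply L₀ by Dx.
L = (5 + 8·x)·Dx + (1 + 11·x + 10·x^2)·Dx^2 + (-1 + 3·x^2 + 2·x^3)·Dx^3  (order 3).
h: a_k = 0, 0, -4, -4/3, -17/3, -86/15, -63/5, -94/5, …
ICs: h(0) = 0, h′(0) = 0, h′′(0) = -8.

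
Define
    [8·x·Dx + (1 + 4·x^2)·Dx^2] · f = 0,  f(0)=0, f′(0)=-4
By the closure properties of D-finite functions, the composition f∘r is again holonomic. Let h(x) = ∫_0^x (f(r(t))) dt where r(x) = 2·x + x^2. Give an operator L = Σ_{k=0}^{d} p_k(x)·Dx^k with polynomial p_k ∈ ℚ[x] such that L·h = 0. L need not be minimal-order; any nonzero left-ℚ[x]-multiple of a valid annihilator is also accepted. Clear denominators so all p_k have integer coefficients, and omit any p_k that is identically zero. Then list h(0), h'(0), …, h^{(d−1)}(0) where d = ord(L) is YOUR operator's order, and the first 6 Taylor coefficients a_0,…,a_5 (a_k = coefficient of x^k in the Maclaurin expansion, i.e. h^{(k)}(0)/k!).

f: a_k = 0, -4, 0, 16/3, 0, -64/5, …
Change of var in L_f (x↦r) gives L₀.
h=∫h₀ ⇒ L = L₀·Dx.
L = (-1 + 32·x + 64·x^2 + 48·x^3 + 12·x^4)·Dx^2 + (1 + x + 16·x^2 + 32·x^3 + 20·x^4 + 4·x^5)·Dx^3  (order 3).
h: a_k = 0, 0, -4, -4/3, 32/3, 64/5, …
ICs: h(0) = 0, h′(0) = 0, h′′(0) = -8.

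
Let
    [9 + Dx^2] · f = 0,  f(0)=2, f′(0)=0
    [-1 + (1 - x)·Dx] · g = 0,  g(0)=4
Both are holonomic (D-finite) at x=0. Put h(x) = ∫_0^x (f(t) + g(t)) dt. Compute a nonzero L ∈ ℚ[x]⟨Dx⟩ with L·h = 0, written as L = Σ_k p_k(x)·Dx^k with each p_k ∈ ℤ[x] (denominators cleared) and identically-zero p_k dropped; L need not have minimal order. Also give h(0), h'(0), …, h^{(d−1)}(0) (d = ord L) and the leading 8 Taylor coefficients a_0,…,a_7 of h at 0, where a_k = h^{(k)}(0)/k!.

L = (-135 + 162·x - 81·x^2)·Dx + (99 - 261·x + 243·x^2 - 81·x^3)·Dx^2 + (-15 + 18·x - 9·x^2)·Dx^3 + (11 - 29·x + 27·x^2 - 9·x^3)·Dx^4  (order 4).
h: a_k = 0, 6, 2, -5/3, 1, 43/20, 2/3, 79/280, …
ICs: h(0) = 0, h′(0) = 6, h′′(0) = 4, h′′′(0) = -10.

f: a_k = 2, 0, -9, 0, 27/4, 0, -81/40, 0, …
g: a_k = 4, 4, 4, 4, 4, 4, 4, 4, …
h₀=f+g: left-lcm gives L₀, ord ≤ 3.
h=∫₀ˣh₀: take L = L₀·Dx.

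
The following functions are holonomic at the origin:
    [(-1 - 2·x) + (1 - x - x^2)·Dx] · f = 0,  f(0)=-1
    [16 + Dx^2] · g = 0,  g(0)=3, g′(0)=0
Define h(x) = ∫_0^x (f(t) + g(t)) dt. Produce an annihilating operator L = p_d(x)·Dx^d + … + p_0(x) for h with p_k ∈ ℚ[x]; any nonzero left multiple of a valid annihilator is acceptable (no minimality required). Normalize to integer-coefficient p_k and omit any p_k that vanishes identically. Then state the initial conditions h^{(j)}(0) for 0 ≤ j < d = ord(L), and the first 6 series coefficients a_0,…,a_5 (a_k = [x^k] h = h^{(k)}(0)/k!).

f: a_k = -1, -1, -2, -3, -5, -8, …
g: a_k = 3, 0, -24, 0, 32, 0, …
Sum ⇒ L₀ = lclm(L_f,L_g) in ℚ(x)⟨Dx⟩.
Integrate: L := L₀·Dx.
L = (272 + 384·x - 352·x^2 + 192·x^3 + 640·x^4 + 256·x^5)·Dx + (-160 + 368·x + 32·x^2 - 544·x^3 + 48·x^4 + 384·x^5 + 128·x^6)·Dx^2 + (17 + 24·x - 22·x^2 + 12·x^3 + 40·x^4 + 16·x^5)·Dx^3 + (-10 + 23·x + 2·x^2 - 34·x^3 + 3·x^4 + 24·x^5 + 8·x^6)·Dx^4  (order 4).
h: a_k = 0, 2, -1/2, -26/3, -3/4, 27/5, …
ICs: h(0) = 0, h′(0) = 2, h′′(0) = -1, h′′′(0) = -52.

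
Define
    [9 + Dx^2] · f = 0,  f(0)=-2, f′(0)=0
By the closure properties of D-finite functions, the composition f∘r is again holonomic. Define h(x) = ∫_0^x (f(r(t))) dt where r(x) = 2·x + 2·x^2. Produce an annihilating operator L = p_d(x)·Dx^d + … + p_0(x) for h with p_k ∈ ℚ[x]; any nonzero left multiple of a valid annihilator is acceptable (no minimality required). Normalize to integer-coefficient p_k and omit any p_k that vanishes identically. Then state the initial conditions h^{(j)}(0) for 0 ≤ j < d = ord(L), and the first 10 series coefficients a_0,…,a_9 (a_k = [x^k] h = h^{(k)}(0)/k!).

L = (36 + 216·x + 432·x^2 + 288·x^3)·Dx - 2·Dx^2 + (1 + 2·x)·Dx^3  (order 3).
h: a_k = 0, -2, 0, 12, 18, -72/5, -72, -2592/35, 216/5, 6816/35, …
ICs: h(0) = 0, h′(0) = -2, h′′(0) = 0.

f: a_k = -2, 0, 9, 0, -27/4, 0, 81/40, 0, -729/2240, 0, …
Substitute x→r, Dx→(1/r')Dx; clear ⇒ L₀.
Integrate: L := L₀·Dx.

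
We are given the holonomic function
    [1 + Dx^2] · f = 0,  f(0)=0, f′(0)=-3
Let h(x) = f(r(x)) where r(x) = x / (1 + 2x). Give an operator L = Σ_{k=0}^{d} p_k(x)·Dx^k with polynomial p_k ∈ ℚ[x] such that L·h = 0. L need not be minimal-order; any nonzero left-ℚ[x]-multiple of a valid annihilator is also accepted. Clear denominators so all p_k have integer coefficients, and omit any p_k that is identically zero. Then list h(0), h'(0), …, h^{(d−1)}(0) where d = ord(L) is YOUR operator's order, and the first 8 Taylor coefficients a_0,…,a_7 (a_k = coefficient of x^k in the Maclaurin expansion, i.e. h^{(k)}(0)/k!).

L = 1 + (4 + 24·x + 48·x^2 + 32·x^3)·Dx + (1 + 8·x + 24·x^2 + 32·x^3 + 16·x^4)·Dx^2  (order 2).
h: a_k = 0, -3, 6, -23/2, 21, -1441/40, 225/4, -123479/1680, …
ICs: h(0) = 0, h′(0) = -3.

f: a_k = 0, -3, 0, 1/2, 0, -1/40, 0, 1/1680, …
h₀=f(r): pull back L_f along r ⇒ L₀.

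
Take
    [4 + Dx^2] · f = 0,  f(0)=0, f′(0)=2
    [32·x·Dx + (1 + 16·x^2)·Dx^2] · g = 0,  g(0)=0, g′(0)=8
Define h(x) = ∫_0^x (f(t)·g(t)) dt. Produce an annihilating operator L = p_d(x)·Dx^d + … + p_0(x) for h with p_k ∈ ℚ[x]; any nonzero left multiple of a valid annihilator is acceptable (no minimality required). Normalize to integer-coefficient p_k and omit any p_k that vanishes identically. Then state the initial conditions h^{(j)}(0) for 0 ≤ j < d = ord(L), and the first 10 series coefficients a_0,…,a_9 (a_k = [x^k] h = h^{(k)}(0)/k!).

f: a_k = 0, 2, 0, -4/3, 0, 4/15, 0, -8/315, 0, 4/2835, …
g: a_k = 0, 8, 0, -128/3, 0, 2048/5, 0, -32768/7, 0, 524288/9, …
f·g: L₀ = L_f ⊗_s L_g, ord ≤ 2·2.
∫: right-multiply L₀ by Dx.
L = (1360 + 60416·x^2 + 106496·x^4 + 262144·x^6 + 1048576·x^8)·Dx + (2304·x + 45056·x^3 + 196608·x^5 + 1048576·x^7)·Dx^2 + (360 + 15872·x^2 + 36864·x^4 + 131072·x^6 + 524288·x^8)·Dx^3 + (576·x + 11264·x^3 + 49152·x^5 + 262144·x^7)·Dx^4 + (5 + 192·x^2 + 2560·x^4 + 16384·x^6 + 65536·x^8)·Dx^5  (order 5).
h: a_k = 0, 0, 0, 16/3, 0, -96/5, 0, 7904/63, 0, -9920/9, …
ICs: h(0) = 0, h′(0) = 0, h′′(0) = 0, h′′′(0) = 32, h′′′′(0) = 0.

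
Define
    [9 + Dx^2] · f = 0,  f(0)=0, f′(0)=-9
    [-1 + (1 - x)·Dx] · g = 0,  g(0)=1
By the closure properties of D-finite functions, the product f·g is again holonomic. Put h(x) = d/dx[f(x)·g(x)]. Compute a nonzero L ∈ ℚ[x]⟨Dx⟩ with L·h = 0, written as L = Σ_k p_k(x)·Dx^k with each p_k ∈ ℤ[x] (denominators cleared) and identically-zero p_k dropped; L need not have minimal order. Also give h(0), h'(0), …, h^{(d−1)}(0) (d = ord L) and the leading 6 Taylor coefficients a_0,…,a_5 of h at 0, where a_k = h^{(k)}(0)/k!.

L = (7 - 18·x + 9·x^2) + (-2 + 2·x)·Dx + (1 - 2·x + x^2)·Dx^2  (order 2).
h: a_k = -9, -18, 27/2, 18, -63/8, -189/20, …
ICs: h(0) = -9, h′(0) = -18.

f: a_k = 0, -9, 0, 27/2, 0, -243/40, …
g: a_k = 1, 1, 1, 1, 1, 1, …
Sym-product of L_f,L_g gives L₀ (≤ ord 2).
h=h₀': d/dx-closure on L₀ ⇒ L.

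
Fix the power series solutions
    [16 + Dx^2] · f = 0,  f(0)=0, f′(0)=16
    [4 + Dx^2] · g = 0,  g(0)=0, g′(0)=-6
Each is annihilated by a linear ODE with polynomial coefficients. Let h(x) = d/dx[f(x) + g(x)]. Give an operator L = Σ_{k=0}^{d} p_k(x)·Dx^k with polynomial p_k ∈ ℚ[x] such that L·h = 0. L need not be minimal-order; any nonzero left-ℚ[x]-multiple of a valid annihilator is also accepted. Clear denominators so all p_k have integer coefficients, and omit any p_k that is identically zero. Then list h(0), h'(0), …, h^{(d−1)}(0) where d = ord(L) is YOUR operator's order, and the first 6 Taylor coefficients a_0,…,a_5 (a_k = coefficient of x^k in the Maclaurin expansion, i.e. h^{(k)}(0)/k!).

f: a_k = 0, 16, 0, -128/3, 0, 512/15, …
g: a_k = 0, -6, 0, 4, 0, -4/5, …
Sum ⇒ L₀ = lclm(L_f,L_g) in ℚ(x)⟨Dx⟩.
Derive L from L₀ (diff closure).
L = 64 + 20·Dx^2 + Dx^4  (order 4).
h: a_k = 10, 0, -116, 0, 500/3, 0, …
ICs: h(0) = 10, h′(0) = 0, h′′(0) = -232, h′′′(0) = 0.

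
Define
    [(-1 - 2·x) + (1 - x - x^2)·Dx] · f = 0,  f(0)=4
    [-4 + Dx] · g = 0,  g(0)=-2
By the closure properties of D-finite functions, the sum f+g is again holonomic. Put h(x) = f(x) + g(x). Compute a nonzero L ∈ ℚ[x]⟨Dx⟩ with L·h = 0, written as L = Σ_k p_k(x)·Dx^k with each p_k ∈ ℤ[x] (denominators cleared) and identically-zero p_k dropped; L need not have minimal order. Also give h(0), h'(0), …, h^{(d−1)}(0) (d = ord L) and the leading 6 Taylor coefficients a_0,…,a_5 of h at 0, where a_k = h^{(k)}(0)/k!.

f: a_k = 4, 4, 8, 12, 20, 32, …
g: a_k = -2, -8, -16, -64/3, -64/3, -256/15, …
h₀=f+g: left-lcm gives L₀, ord ≤ 2.
L = (-8·x - 72·x^2 - 32·x^3) + (-12 + 38·x + 22·x^2 - 32·x^3 - 16·x^4)·Dx + (3 - 9·x - x^2 + 10·x^3 + 4·x^4)·Dx^2  (order 2).
h: a_k = 2, -4, -8, -28/3, -4/3, 224/15, …
ICs: h(0) = 2, h′(0) = -4.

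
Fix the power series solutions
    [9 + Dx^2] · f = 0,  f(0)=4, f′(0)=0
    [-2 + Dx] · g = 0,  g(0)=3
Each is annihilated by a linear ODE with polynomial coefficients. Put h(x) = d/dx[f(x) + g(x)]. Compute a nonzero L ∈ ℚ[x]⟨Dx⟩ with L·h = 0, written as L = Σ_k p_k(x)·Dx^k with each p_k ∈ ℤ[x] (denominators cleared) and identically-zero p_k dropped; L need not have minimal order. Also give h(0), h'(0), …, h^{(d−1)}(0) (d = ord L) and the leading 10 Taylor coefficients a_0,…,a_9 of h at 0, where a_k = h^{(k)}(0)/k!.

f: a_k = 4, 0, -18, 0, 27/2, 0, -81/20, 0, 729/1120, 0, …
g: a_k = 3, 6, 6, 4, 2, 4/5, 4/15, 8/105, 2/105, 4/945, …
Weyl lclm of L_f,L_g ⇒ L₀ (ord ≤ 3).
Derive L from L₀ (diff closure).
L = 18 - 9·Dx + 2·Dx^2 - Dx^3  (order 3).
h: a_k = 6, -24, 12, 62, 4, -227/10, 8/15, 2251/420, 4/105, -19427/30240, …
ICs: h(0) = 6, h′(0) = -24, h′′(0) = 24.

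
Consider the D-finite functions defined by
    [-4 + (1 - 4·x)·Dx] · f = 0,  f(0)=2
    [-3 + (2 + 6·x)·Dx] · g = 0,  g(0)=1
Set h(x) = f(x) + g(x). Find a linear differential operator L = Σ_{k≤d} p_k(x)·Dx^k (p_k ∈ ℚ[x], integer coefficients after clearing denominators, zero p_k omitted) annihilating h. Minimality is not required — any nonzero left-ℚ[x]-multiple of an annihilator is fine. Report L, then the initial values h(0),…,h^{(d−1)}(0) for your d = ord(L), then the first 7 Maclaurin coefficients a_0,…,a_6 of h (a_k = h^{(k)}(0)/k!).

f: a_k = 2, 8, 32, 128, 512, 2048, 8192, …
g: a_k = 1, 3/2, -9/8, 27/16, -405/128, 1701/256, -15309/1024, …
Weyl lclm of L_f,L_g ⇒ L₀ (ord ≤ 2).
L = (-228 - 432·x) + (137 + 696·x + 1296·x^2)·Dx + (-10 - 62·x + 192·x^2 + 864·x^3)·Dx^2  (order 2).
h: a_k = 3, 19/2, 247/8, 2075/16, 65131/128, 525989/256, 8373299/1024, …
ICs: h(0) = 3, h′(0) = 19/2.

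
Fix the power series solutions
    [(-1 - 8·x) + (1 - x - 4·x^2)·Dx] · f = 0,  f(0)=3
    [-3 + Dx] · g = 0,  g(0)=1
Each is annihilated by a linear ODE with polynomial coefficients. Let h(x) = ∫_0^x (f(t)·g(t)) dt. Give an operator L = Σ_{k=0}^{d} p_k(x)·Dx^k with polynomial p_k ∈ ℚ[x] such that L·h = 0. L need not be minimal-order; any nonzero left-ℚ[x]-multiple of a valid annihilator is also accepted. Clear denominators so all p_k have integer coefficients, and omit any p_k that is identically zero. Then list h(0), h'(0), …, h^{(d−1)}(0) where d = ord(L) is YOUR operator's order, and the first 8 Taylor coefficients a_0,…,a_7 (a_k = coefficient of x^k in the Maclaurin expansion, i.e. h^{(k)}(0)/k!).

L = (4 + 5·x - 12·x^2)·Dx + (-1 + x + 4·x^2)·Dx^2  (order 2).
h: a_k = 0, 3, 6, 25/2, 99/4, 2073/40, 551/5, 19437/80, …
ICs: h(0) = 0, h′(0) = 3.

f: a_k = 3, 3, 15, 27, 87, 195, 543, 1323, …
g: a_k = 1, 3, 9/2, 9/2, 27/8, 81/40, 81/80, 243/560, …
L₀ := L_f ⊗_s L_g (sym. prod.), ord ≤ 1.
Integrate: L := L₀·Dx.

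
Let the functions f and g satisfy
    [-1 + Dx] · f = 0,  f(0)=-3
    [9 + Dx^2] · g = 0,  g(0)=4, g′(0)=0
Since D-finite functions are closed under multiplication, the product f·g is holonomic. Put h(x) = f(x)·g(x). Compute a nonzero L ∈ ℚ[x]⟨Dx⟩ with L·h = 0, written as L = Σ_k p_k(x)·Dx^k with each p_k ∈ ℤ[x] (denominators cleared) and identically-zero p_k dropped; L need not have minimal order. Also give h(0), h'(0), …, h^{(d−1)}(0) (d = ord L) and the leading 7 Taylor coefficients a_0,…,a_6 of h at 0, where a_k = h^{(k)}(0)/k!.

f: a_k = -3, -3, -3/2, -1/2, -1/8, -1/40, -1/240, …
g: a_k = 4, 0, -18, 0, 27/2, 0, -81/20, …
f·g: L₀ = L_f ⊗_s L_g, ord ≤ 1·2.
L = 10 - 2·Dx + Dx^2  (order 2).
h: a_k = -12, -12, 48, 52, -14, -158/5, -88/15, …
ICs: h(0) = -12, h′(0) = -12.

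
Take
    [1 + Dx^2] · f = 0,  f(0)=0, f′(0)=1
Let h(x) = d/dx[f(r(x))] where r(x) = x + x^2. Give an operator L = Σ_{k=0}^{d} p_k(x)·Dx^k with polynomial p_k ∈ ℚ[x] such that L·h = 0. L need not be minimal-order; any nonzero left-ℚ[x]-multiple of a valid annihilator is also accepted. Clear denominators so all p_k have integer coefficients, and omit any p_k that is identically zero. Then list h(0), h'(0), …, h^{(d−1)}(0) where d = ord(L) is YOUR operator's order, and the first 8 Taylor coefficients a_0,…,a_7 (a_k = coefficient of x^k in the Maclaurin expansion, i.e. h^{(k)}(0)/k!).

L = (13 + 8·x + 24·x^2 + 32·x^3 + 16·x^4) + (-6 - 12·x)·Dx + (1 + 4·x + 4·x^2)·Dx^2  (order 2).
h: a_k = 1, 2, -1/2, -2, -59/24, -3/4, 419/720, 59/90, …
ICs: h(0) = 1, h′(0) = 2.

f: a_k = 0, 1, 0, -1/6, 0, 1/120, 0, -1/5040, …
L₀ from L_f via x↦r, Dx↦r'^{-1}Dx.
Differentiate: ansatz ord ≤ ord L₀ ⇒ L.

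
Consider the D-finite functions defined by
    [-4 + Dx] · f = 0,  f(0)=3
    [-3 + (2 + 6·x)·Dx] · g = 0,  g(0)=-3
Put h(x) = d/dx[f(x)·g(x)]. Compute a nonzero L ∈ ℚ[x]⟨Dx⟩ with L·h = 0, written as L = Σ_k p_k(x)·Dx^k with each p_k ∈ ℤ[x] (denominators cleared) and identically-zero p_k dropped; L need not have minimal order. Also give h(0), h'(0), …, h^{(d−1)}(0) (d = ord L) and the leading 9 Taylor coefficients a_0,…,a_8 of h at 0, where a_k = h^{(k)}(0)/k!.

f: a_k = 3, 12, 24, 32, 32, 128/5, 256/15, 1024/105, 512/105, …
g: a_k = -3, -9/2, 27/8, -81/16, 1215/128, -5103/256, 45927/1024, -216513/2048, 8444007/32768, …
L₀ := L_f ⊗_s L_g (sym. prod.), ord ≤ 1.
Derive L from L₀ (diff closure).
L = (103 + 528·x + 576·x^2) + (-22 - 114·x - 144·x^2)·Dx  (order 1).
h: a_k = -99/2, -927/4, -8577/16, -24483/32, -230649/256, -1493589/2560, -9695729/10240, 133285631/143360, -8654728283/2293760, …
ICs: h(0) = -99/2.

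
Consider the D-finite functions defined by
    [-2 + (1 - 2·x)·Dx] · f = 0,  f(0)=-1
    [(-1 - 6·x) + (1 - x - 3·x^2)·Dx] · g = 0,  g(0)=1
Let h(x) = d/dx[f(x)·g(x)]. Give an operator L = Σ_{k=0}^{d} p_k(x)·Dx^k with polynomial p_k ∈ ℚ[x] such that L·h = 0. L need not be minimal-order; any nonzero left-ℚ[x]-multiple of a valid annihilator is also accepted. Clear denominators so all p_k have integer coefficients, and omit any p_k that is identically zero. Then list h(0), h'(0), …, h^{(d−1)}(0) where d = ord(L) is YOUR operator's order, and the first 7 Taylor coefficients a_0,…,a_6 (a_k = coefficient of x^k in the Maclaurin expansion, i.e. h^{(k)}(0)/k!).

L = (20 - 18·x - 102·x^2 - 96·x^3 + 432·x^4) + (-3 + 7·x + 27·x^2 - 70·x^3 - 30·x^4 + 108·x^5)·Dx  (order 1).
h: a_k = -3, -20, -81, -292, -930, -2814, -8085, …
ICs: h(0) = -3.

f: a_k = -1, -2, -4, -8, -16, -32, -64, …
g: a_k = 1, 1, 4, 7, 19, 40, 97, …
Product ⇒ symmetric product L₀, ord ≤ 1.
h=h₀': d/dx-closure on L₀ ⇒ L.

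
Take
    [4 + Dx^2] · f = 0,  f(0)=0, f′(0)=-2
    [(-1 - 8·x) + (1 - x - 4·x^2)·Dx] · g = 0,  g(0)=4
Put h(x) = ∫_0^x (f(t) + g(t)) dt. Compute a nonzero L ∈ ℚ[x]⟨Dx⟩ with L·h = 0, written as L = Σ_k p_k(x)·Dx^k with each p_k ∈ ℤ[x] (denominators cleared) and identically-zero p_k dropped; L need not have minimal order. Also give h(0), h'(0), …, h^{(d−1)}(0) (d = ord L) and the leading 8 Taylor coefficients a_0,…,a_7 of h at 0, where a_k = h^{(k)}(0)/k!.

f: a_k = 0, -2, 0, 4/3, 0, -4/15, 0, 8/315, …
g: a_k = 4, 4, 20, 36, 116, 260, 724, 1764, …
L₀ := lclm(L_f,L_g); ord L₀ ≤ 2+1.
h=∫₀ˣh₀: take L = L₀·Dx.
L = (-116 - 1008·x - 968·x^2 - 2688·x^3 - 640·x^4 - 1024·x^5)·Dx + (28 + 4·x - 8·x^2 - 200·x^3 - 480·x^4 - 384·x^5 - 512·x^6)·Dx^2 + (-29 - 252·x - 242·x^2 - 672·x^3 - 160·x^4 - 256·x^5)·Dx^3 + (7 + x - 2·x^2 - 50·x^3 - 120·x^4 - 96·x^5 - 128·x^6)·Dx^4  (order 4).
h: a_k = 0, 4, 1, 20/3, 28/3, 116/5, 1948/45, 724/7, …
ICs: h(0) = 0, h′(0) = 4, h′′(0) = 2, h′′′(0) = 40.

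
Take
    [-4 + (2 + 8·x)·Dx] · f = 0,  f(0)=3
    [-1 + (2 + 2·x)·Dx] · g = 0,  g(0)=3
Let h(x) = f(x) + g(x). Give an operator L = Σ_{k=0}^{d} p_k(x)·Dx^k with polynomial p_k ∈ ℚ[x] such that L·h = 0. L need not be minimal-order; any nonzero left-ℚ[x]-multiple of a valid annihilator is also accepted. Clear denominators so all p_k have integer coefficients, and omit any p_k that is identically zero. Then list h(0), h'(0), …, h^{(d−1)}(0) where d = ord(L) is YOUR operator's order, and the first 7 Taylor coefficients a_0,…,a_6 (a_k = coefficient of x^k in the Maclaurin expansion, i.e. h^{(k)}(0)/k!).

f: a_k = 3, 6, -6, 12, -30, 84, -252, …
g: a_k = 3, 3/2, -3/8, 3/16, -15/128, 21/256, -63/1024, …
f+g: L₀ = lclm(L_f,L_g), ord ≤ 1+1.
L = -2 + (5 + 8·x)·Dx + (2 + 10·x + 8·x^2)·Dx^2  (order 2).
h: a_k = 6, 15/2, -51/8, 195/16, -3855/128, 21525/256, -258111/1024, …
ICs: h(0) = 6, h′(0) = 15/2.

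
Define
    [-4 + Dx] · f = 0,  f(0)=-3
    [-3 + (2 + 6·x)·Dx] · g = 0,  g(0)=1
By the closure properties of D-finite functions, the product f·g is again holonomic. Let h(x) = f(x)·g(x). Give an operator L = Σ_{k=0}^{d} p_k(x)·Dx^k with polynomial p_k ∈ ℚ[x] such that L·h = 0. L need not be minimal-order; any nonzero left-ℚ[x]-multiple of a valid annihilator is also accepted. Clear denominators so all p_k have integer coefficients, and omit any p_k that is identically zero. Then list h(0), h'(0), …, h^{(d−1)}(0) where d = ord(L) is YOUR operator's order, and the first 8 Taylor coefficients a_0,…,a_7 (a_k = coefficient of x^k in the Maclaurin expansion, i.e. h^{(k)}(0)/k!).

f: a_k = -3, -12, -24, -32, -32, -128/5, -256/15, -1024/105, …
g: a_k = 1, 3/2, -9/8, 27/16, -405/128, 1701/256, -15309/1024, 72171/2048, …
Sym-product of L_f,L_g gives L₀ (≤ ord 1).
L = (-11 - 24·x) + (2 + 6·x)·Dx  (order 1).
h: a_k = -3, -33/2, -309/8, -953/16, -8161/128, -76883/1280, -497863/15360, -9695729/215040, …
ICs: h(0) = -3.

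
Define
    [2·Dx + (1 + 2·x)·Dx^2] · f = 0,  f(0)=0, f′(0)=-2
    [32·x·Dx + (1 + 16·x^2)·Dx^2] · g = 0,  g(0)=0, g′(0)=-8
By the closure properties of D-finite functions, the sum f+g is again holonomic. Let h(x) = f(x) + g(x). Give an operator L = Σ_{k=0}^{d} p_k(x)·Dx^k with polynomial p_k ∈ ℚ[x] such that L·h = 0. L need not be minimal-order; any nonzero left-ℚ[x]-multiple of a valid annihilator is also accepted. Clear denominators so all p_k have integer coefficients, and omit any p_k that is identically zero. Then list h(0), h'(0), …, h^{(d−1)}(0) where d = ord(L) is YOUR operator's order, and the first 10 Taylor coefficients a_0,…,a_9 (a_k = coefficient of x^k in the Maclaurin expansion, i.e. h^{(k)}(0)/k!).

f: a_k = 0, -2, 2, -8/3, 4, -32/5, 32/3, -128/7, 32, -512/9, …
g: a_k = 0, -8, 0, 128/3, 0, -2048/5, 0, 32768/7, 0, -524288/9, …
h₀=f+g: left-lcm gives L₀, ord ≤ 4.
L = (-32 - 192·x + 1536·x^2 + 1024·x^3)·Dx + (-20 - 64·x + 576·x^2 + 3072·x^3 + 2048·x^4)·Dx^2 + (-1 + 14·x + 32·x^2 + 256·x^3 + 768·x^4 + 512·x^5)·Dx^3  (order 3).
h: a_k = 0, -10, 2, 40, 4, -416, 32/3, 32640/7, 32, -524800/9, …
ICs: h(0) = 0, h′(0) = -10, h′′(0) = 4.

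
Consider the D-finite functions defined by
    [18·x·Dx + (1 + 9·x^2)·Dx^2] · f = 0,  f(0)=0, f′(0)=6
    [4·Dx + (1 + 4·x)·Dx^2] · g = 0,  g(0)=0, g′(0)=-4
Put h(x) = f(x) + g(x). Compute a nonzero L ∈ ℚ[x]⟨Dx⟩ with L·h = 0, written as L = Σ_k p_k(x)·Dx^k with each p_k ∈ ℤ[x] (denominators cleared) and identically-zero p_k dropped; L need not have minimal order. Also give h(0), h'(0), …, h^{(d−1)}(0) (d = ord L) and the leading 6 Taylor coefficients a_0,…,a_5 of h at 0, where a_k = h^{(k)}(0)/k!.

f: a_k = 0, 6, 0, -18, 0, 486/5, …
g: a_k = 0, -4, 8, -64/3, 64, -1024/5, …
L₀ := lclm(L_f,L_g); ord L₀ ≤ 2+2.
L = (-36 - 432·x + 972·x^2 + 1296·x^3)·Dx + (-25 - 72·x - 189·x^2 + 1944·x^3 + 2592·x^4)·Dx^2 + (-2 + x + 36·x^2 + 81·x^3 + 486·x^4 + 648·x^5)·Dx^3  (order 3).
h: a_k = 0, 2, 8, -118/3, 64, -538/5, …
ICs: h(0) = 0, h′(0) = 2, h′′(0) = 16.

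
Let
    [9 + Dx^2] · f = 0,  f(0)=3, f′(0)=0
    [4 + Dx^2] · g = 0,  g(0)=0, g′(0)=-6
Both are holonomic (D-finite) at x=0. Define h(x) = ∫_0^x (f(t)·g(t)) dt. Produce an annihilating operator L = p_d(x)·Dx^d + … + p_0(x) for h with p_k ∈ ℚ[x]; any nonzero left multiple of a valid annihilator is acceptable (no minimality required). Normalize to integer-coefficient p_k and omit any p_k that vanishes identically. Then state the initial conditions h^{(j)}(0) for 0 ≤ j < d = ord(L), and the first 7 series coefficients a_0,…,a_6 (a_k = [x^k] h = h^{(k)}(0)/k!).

f: a_k = 3, 0, -27/2, 0, 81/8, 0, -243/80, …
g: a_k = 0, -6, 0, 4, 0, -4/5, 0, …
h₀=f·g: eliminate ⇒ L₀, order ≤ 2·2.
Integrate: L := L₀·Dx.
L = 25·Dx + 26·Dx^3 + Dx^5  (order 5).
h: a_k = 0, 0, -9, 0, 93/4, 0, -781/40, …
ICs: h(0) = 0, h′(0) = 0, h′′(0) = -18, h′′′(0) = 0, h′′′′(0) = 558.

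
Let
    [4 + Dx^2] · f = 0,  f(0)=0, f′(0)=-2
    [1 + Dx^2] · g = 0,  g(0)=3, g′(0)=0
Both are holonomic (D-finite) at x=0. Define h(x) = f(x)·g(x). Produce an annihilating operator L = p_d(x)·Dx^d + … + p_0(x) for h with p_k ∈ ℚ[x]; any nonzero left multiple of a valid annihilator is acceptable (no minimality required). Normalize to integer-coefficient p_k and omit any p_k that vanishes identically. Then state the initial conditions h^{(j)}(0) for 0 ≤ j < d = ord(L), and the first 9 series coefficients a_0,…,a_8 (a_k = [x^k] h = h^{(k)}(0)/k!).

f: a_k = 0, -2, 0, 4/3, 0, -4/15, 0, 8/315, 0, …
g: a_k = 3, 0, -3/2, 0, 1/8, 0, -1/240, 0, 1/13440, …
Product ⇒ symmetric product L₀, ord ≤ 4.
L = 9 + 10·Dx^2 + Dx^4  (order 4).
h: a_k = 0, -6, 0, 7, 0, -61/20, 0, 547/840, 0, …
ICs: h(0) = 0, h′(0) = -6, h′′(0) = 0, h′′′(0) = 42.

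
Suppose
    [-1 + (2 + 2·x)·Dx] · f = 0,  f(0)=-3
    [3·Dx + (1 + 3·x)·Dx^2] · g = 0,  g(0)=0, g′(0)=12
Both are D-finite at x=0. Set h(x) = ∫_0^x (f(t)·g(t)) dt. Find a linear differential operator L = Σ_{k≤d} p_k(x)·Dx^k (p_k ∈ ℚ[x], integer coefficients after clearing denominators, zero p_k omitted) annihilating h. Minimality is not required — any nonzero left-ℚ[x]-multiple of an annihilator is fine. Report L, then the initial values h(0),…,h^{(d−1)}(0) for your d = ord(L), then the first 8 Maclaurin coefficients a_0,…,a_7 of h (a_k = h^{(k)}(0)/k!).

f: a_k = -3, -3/2, 3/8, -3/16, 15/128, -21/256, 63/1024, -99/2048, …
g: a_k = 0, 12, -18, 36, -81, 972/5, -486, 8748/7, …
Product ⇒ symmetric product L₀, ord ≤ 2.
∫: right-multiply L₀ by Dx.
L = (-3 + 3·x)·Dx + (8 + 8·x)·Dx^2 + (4 + 20·x + 28·x^2 + 12·x^3)·Dx^3  (order 3).
h: a_k = 0, 0, -18, 12, -153/8, 36, -23649/320, 180189/1120, …
ICs: h(0) = 0, h′(0) = 0, h′′(0) = -36.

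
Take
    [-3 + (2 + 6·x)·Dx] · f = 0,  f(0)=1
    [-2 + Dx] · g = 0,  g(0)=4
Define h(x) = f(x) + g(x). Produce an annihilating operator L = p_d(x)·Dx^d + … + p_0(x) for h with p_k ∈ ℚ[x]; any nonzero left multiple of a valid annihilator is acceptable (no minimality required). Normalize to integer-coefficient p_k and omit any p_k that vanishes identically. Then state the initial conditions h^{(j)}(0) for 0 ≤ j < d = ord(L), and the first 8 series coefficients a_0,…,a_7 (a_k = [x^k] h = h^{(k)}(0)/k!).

L = (42 + 72·x) + (-25 - 96·x - 144·x^2)·Dx + (2 + 30·x + 72·x^2)·Dx^2  (order 2).
h: a_k = 5, 19/2, 55/8, 337/48, -191/384, 29611/3840, -672521/46080, 22799401/645120, …
ICs: h(0) = 5, h′(0) = 19/2.

f: a_k = 1, 3/2, -9/8, 27/16, -405/128, 1701/256, -15309/1024, 72171/2048, …
g: a_k = 4, 8, 8, 16/3, 8/3, 16/15, 16/45, 32/315, …
h₀=f+g: left-lcm gives L₀, ord ≤ 2.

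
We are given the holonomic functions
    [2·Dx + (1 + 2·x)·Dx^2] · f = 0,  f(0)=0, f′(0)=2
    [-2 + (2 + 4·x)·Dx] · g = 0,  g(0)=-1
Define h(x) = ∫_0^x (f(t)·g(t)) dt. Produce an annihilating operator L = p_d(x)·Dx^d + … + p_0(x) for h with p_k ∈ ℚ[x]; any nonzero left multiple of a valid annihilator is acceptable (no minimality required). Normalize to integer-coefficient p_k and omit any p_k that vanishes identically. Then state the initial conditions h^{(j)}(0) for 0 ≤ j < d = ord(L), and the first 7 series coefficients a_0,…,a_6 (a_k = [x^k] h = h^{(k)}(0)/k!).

f: a_k = 0, 2, -2, 8/3, -4, 32/5, -32/3, …
g: a_k = -1, -1, 1/2, -1/2, 5/8, -7/8, 21/16, …
Product ⇒ symmetric product L₀, ord ≤ 2.
Integrate: L := L₀·Dx.
L = Dx + (1 + 4·x + 4·x^2)·Dx^3  (order 3).
h: a_k = 0, 0, -1, 0, 1/12, -2/15, 71/360, …
ICs: h(0) = 0, h′(0) = 0, h′′(0) = -2.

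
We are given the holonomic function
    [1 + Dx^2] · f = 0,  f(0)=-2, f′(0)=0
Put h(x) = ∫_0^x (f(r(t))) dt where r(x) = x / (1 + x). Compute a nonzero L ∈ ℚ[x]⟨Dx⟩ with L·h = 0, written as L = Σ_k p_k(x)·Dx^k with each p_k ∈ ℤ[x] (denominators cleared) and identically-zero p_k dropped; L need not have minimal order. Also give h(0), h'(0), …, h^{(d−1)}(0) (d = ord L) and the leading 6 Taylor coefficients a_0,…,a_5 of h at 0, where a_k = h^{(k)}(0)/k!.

f: a_k = -2, 0, 1, 0, -1/12, 0, …
Change of var in L_f (x↦r) gives L₀.
Integrate: L := L₀·Dx.
L = Dx + (2 + 6·x + 6·x^2 + 2·x^3)·Dx^2 + (1 + 4·x + 6·x^2 + 4·x^3 + x^4)·Dx^3  (order 3).
h: a_k = 0, -2, 0, 1/3, -1/2, 7/12, …
ICs: h(0) = 0, h′(0) = -2, h′′(0) = 0.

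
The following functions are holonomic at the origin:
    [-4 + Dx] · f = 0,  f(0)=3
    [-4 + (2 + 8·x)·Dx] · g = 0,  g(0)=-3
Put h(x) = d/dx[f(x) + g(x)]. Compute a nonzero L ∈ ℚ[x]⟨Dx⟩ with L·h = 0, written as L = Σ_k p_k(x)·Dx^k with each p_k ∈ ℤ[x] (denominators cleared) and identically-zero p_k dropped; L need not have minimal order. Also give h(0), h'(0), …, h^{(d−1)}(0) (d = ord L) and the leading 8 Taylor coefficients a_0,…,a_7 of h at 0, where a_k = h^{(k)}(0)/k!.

L = (-40 - 64·x) + (-2 - 64·x - 128·x^2)·Dx + (3 + 20·x + 32·x^2)·Dx^2  (order 2).
h: a_k = 6, 60, 60, 248, -292, 8072/5, -82136/15, 2166256/105, …
ICs: h(0) = 6, h′(0) = 60.

f: a_k = 3, 12, 24, 32, 32, 128/5, 256/15, 1024/105, …
g: a_k = -3, -6, 6, -12, 30, -84, 252, -792, …
f+g: L₀ = lclm(L_f,L_g), ord ≤ 1+1.
h=h₀': d/dx-closure on L₀ ⇒ L.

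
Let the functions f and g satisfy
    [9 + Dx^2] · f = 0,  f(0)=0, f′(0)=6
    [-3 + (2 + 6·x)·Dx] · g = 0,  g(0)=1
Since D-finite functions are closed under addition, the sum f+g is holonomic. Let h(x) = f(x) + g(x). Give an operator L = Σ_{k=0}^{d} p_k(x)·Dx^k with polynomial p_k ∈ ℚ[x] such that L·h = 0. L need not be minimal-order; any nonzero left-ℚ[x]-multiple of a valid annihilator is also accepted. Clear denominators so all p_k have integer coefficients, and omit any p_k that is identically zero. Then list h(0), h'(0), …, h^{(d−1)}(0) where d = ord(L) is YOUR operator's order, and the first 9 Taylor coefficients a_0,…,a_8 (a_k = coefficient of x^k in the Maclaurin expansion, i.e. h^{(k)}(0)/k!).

f: a_k = 0, 6, 0, -9, 0, 81/20, 0, -243/280, 0, …
g: a_k = 1, 3/2, -9/8, 27/16, -405/128, 1701/256, -15309/1024, 72171/2048, -2814669/32768, …
f+g: L₀ = lclm(L_f,L_g), ord ≤ 2+1.
L = (-63 - 216·x - 324·x^2) + (18 + 198·x + 648·x^2 + 648·x^3)·Dx + (-7 - 24·x - 36·x^2)·Dx^2 + (2 + 22·x + 72·x^2 + 72·x^3)·Dx^3  (order 3).
h: a_k = 1, 15/2, -9/8, -117/16, -405/128, 13689/1280, -15309/1024, 2463777/71680, -2814669/32768, …
ICs: h(0) = 1, h′(0) = 15/2, h′′(0) = -9/4.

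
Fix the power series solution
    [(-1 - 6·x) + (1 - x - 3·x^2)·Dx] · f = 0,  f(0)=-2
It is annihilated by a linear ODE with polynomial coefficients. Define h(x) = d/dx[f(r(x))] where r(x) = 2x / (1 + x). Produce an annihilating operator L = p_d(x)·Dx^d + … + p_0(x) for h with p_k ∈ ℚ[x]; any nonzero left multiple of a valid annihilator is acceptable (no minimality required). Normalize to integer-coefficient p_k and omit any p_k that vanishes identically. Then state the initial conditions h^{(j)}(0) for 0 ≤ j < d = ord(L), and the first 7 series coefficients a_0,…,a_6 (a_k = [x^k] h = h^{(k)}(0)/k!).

L = (14 + 78·x + 546·x^2 + 338·x^3) + (-1 - 14·x + 182·x^3 + 169·x^4)·Dx  (order 1).
h: a_k = -4, -56, -156, -1456, -3380, -28392, -61516, …
ICs: h(0) = -4.

f: a_k = -2, -2, -8, -14, -38, -80, -194, …
Substitute x→r, Dx→(1/r')Dx; clear ⇒ L₀.
Differentiate: ansatz ord ≤ ord L₀ ⇒ L.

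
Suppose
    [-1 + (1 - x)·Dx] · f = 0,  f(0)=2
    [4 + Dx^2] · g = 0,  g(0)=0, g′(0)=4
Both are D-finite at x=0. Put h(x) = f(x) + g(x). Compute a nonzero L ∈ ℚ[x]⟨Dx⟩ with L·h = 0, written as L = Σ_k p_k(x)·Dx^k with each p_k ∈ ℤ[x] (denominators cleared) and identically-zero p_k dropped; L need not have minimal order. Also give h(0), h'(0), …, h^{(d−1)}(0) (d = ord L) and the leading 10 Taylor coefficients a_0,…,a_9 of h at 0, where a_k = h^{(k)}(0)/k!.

L = (20 - 16·x + 8·x^2) + (-12 + 28·x - 24·x^2 + 8·x^3)·Dx + (5 - 4·x + 2·x^2)·Dx^2 + (-3 + 7·x - 6·x^2 + 2·x^3)·Dx^3  (order 3).
h: a_k = 2, 6, 2, -2/3, 2, 38/15, 2, 614/315, 2, 5678/2835, …
ICs: h(0) = 2, h′(0) = 6, h′′(0) = 4.

f: a_k = 2, 2, 2, 2, 2, 2, 2, 2, 2, 2, …
g: a_k = 0, 4, 0, -8/3, 0, 8/15, 0, -16/315, 0, 8/2835, …
Weyl lclm of L_f,L_g ⇒ L₀ (ord ≤ 3).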